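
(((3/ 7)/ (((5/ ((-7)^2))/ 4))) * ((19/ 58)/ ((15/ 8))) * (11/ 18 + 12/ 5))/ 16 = 36043/ 65250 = 0.55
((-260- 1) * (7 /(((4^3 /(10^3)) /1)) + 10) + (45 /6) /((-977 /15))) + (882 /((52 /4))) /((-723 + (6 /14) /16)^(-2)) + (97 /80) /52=288008830373623 /8128640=35431367.41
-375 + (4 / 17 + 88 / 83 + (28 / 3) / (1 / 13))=-1068287 / 4233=-252.37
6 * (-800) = -4800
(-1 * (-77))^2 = 5929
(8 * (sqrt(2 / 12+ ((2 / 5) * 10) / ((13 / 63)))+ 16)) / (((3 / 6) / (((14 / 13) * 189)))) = 35280 * sqrt(4758) / 169+ 677376 / 13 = 66505.57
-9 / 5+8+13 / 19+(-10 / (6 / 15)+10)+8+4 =369 / 95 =3.88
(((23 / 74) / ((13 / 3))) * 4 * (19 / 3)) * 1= 874 / 481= 1.82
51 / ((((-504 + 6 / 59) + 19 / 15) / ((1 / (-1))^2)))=-0.10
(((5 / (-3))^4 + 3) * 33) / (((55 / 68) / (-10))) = -4372.15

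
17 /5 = 3.40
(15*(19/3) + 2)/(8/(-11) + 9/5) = 5335/59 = 90.42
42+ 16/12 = 130/3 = 43.33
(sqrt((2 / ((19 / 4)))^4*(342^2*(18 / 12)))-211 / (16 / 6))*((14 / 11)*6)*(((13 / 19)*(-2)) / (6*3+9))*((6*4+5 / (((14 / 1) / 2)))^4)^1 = 2457028647463 / 215061-5962078992896*sqrt(6) / 1362053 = 702711.34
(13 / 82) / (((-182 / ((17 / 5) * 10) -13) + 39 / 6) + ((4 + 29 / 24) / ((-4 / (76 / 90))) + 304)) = 47736 / 87635573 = 0.00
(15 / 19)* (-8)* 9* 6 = -6480 / 19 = -341.05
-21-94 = -115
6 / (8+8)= 3 / 8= 0.38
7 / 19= 0.37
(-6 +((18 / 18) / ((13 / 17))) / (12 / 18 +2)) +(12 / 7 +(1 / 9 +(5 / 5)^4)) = -17587 / 6552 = -2.68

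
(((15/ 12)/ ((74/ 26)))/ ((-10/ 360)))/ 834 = -195/ 10286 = -0.02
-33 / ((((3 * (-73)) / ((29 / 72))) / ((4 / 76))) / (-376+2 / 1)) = -59653 / 49932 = -1.19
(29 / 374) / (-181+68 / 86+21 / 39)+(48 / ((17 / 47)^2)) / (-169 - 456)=-13791747107 / 23476915000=-0.59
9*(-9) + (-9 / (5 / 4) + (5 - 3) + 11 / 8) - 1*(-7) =-3113 / 40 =-77.82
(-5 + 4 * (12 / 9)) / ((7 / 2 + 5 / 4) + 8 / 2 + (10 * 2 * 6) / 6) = 4 / 345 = 0.01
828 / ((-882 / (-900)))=41400 / 49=844.90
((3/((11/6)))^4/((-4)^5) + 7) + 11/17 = 121701583/15929408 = 7.64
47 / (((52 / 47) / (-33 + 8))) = -55225 / 52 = -1062.02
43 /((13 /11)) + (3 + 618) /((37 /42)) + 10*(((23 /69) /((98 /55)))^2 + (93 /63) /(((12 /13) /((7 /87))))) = 671819908906 /904271823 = 742.94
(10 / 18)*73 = 365 / 9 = 40.56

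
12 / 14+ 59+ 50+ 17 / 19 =14730 / 133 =110.75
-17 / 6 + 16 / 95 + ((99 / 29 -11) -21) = -31.25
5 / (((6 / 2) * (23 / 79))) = 395 / 69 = 5.72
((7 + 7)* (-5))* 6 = -420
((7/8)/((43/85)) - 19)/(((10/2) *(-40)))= 5941/68800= 0.09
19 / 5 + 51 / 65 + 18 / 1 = 1468 / 65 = 22.58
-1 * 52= -52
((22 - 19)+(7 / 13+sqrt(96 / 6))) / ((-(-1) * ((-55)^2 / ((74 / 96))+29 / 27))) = 97902 / 50979149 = 0.00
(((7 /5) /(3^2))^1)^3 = 343 /91125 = 0.00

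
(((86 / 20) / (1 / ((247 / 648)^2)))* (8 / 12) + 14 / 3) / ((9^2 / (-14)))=-224116669 / 255091680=-0.88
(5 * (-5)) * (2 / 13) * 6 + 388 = 364.92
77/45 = 1.71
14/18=7/9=0.78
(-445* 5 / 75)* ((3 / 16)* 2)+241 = 1839 / 8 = 229.88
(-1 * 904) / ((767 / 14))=-12656 / 767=-16.50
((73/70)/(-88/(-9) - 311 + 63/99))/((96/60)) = -7227/3332896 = -0.00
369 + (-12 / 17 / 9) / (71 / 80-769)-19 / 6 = 2292970075 / 6267798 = 365.83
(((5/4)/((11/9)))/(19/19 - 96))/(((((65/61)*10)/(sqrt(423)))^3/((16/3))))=-864116667*sqrt(47)/14349156250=-0.41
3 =3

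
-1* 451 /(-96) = 451 /96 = 4.70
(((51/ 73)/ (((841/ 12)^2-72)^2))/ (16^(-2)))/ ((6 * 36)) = 1253376/ 35455204258537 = 0.00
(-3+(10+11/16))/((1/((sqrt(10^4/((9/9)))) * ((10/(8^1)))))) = 15375/16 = 960.94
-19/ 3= -6.33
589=589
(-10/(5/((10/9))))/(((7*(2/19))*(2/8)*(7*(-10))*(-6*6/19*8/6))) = -361/5292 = -0.07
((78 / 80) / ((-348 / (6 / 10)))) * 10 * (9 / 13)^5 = -177147 / 66261520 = -0.00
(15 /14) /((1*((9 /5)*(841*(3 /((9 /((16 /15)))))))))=375 /188384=0.00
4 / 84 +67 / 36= 481 / 252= 1.91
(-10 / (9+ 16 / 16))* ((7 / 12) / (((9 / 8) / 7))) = -98 / 27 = -3.63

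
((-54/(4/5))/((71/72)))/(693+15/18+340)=-0.07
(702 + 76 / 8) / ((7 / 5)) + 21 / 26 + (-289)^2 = 7646732 / 91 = 84030.02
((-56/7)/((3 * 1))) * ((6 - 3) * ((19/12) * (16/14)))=-304/21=-14.48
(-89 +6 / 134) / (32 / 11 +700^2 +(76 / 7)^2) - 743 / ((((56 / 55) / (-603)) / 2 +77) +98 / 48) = -436158047818486565 / 46397880471397056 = -9.40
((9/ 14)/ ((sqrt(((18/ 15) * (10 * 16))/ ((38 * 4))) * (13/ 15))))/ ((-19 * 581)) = -45 * sqrt(114)/ 8036392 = -0.00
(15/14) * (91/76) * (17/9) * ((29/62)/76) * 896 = 448630/33573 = 13.36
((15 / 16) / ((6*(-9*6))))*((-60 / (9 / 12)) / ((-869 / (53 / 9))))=-1325 / 844668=-0.00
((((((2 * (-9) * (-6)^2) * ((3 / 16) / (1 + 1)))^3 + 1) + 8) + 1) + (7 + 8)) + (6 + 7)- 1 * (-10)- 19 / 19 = -14345899 / 64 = -224154.67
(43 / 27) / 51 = 43 / 1377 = 0.03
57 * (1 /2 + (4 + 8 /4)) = 741 /2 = 370.50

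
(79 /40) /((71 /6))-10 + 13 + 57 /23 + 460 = 15207971 /32660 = 465.65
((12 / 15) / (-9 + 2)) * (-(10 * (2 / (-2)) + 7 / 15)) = -572 / 525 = -1.09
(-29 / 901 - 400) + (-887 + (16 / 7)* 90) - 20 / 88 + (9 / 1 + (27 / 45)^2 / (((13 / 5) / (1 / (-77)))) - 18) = -1090.55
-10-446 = -456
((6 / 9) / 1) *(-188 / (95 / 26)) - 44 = -78.30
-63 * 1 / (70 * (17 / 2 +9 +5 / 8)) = -36 / 725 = -0.05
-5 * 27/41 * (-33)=4455/41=108.66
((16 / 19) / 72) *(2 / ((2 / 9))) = 2 / 19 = 0.11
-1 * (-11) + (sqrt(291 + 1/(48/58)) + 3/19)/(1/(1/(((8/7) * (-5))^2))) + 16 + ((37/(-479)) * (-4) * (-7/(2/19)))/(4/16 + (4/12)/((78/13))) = -6445515057/160177600 + 49 * sqrt(42078)/19200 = -39.72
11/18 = 0.61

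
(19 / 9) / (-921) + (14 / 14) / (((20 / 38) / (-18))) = -1417514 / 41445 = -34.20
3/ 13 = 0.23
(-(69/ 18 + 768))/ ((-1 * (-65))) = -4631/ 390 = -11.87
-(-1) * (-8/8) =-1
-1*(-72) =72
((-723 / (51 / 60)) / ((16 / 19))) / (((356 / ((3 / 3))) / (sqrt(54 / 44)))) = -206055 * sqrt(66) / 532576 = -3.14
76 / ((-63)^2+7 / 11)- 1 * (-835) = 18230973 / 21833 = 835.02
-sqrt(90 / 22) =-2.02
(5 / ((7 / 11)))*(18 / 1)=990 / 7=141.43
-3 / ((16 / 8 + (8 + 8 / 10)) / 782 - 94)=5865 / 183743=0.03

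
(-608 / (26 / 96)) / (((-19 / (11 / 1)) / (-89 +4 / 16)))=-1499520 / 13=-115347.69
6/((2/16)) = 48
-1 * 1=-1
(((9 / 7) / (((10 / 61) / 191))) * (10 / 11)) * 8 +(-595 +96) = 10395.44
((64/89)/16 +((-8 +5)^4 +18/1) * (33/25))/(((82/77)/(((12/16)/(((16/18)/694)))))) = 209832349419/2919200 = 71880.09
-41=-41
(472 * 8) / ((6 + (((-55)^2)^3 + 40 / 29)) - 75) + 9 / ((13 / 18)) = 12.46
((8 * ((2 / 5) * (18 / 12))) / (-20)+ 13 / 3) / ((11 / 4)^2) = 4912 / 9075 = 0.54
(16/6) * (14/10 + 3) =176/15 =11.73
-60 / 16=-15 / 4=-3.75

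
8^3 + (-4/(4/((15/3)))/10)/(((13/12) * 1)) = 511.54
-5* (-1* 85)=425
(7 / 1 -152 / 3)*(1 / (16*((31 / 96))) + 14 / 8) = -31571 / 372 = -84.87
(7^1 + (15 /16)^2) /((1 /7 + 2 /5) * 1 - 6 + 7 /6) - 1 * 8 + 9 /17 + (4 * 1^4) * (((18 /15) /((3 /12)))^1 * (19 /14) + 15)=309800581 /4036480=76.75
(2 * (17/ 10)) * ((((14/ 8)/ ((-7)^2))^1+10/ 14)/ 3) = 17/ 20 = 0.85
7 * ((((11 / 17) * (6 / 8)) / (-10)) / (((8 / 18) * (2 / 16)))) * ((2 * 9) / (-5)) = 18711 / 850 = 22.01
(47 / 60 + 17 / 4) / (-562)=-151 / 16860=-0.01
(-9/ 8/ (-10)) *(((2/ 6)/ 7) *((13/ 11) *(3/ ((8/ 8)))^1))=117/ 6160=0.02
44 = 44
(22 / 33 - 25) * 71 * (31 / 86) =-160673 / 258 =-622.76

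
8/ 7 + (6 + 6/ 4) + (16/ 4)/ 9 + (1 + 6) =2027/ 126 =16.09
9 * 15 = 135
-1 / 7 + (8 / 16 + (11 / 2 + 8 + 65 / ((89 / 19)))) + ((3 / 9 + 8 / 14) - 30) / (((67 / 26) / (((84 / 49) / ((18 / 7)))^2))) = 25600486 / 1127007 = 22.72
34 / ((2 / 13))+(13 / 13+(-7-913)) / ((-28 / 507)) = 472121 / 28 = 16861.46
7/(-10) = -7/10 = -0.70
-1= -1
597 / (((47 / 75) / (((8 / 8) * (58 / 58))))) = 44775 / 47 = 952.66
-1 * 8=-8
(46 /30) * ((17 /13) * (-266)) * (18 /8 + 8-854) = 11700675 /26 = 450025.96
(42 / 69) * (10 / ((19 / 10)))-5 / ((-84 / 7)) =18985 / 5244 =3.62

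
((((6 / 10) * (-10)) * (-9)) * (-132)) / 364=-1782 / 91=-19.58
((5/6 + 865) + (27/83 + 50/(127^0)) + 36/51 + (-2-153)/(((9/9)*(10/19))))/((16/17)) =2634469/3984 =661.26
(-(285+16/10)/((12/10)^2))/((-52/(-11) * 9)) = -78815/16848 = -4.68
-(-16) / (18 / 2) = 16 / 9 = 1.78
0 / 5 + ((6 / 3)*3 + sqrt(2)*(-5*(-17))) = 6 + 85*sqrt(2) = 126.21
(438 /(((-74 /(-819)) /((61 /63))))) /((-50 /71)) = -12330357 /1850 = -6665.06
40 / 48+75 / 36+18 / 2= 143 / 12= 11.92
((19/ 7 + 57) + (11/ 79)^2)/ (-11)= -237235/ 43687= -5.43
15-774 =-759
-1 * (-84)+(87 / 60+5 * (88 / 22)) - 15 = 1809 / 20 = 90.45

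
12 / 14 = 6 / 7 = 0.86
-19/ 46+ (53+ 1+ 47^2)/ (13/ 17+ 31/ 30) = 53072557/ 42182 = 1258.18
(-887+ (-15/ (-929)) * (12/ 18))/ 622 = -1.43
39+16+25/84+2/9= 13991/252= 55.52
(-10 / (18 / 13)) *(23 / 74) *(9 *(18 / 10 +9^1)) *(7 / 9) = -169.70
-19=-19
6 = 6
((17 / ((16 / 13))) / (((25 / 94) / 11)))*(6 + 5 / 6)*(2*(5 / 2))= 4684537 / 240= 19518.90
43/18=2.39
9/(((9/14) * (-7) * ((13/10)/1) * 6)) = -10/39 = -0.26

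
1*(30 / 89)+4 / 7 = 566 / 623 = 0.91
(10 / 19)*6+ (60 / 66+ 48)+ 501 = 115591 / 209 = 553.07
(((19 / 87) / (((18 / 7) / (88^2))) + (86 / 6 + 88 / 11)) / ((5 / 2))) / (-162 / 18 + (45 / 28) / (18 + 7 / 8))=-1125626782 / 36891045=-30.51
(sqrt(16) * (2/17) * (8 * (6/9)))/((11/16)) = 2048/561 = 3.65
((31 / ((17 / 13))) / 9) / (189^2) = 403 / 5465313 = 0.00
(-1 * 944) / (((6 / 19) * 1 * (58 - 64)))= 4484 / 9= 498.22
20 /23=0.87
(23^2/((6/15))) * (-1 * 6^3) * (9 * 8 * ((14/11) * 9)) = -2591507520/11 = -235591592.73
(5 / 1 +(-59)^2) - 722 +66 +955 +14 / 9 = 34079 / 9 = 3786.56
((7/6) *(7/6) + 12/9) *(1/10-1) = -97/40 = -2.42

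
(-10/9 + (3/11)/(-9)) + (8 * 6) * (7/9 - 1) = -1169/99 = -11.81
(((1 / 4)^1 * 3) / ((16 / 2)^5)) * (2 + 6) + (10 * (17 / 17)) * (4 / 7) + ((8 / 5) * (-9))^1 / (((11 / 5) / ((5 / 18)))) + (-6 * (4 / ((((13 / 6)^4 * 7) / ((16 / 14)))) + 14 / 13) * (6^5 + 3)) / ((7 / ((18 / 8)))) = -29302954016922585 / 1765550538752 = -16597.06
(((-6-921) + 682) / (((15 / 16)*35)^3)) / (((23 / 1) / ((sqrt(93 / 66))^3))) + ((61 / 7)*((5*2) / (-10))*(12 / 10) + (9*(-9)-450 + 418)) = -4321 / 35-31744*sqrt(682) / 1643709375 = -123.46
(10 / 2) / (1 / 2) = 10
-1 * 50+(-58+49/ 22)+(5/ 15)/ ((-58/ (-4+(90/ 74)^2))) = -4777840/ 45177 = -105.76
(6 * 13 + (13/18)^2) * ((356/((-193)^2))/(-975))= -174173/226287675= -0.00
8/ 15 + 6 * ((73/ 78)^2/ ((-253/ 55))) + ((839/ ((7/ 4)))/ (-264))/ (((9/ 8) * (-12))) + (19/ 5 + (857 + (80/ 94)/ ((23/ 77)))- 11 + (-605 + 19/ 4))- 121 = 596718269093/ 4557725172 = 130.92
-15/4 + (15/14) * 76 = 2175/28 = 77.68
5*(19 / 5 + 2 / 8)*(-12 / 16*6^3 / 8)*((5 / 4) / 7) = -32805 / 448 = -73.23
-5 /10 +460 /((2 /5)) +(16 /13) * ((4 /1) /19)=567981 /494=1149.76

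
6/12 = 0.50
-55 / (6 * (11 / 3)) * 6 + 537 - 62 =460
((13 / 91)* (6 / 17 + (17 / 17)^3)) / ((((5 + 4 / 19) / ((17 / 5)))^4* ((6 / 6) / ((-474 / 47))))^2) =0.65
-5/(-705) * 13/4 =13/564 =0.02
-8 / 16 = -1 / 2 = -0.50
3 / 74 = 0.04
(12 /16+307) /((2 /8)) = 1231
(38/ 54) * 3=19/ 9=2.11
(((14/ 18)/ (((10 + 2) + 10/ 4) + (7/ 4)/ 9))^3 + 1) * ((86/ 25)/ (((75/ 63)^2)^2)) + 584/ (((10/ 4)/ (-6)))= -2023764909107605194/ 1445662978515625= -1399.89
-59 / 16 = -3.69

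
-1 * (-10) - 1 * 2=8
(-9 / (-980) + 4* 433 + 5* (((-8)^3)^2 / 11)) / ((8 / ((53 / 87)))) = 69068362927 / 7502880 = 9205.58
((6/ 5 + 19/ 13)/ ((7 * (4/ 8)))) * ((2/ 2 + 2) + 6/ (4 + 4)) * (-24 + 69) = 23355/ 182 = 128.32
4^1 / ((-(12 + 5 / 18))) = -72 / 221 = -0.33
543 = 543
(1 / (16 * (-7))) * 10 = -5 / 56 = -0.09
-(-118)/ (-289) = -118/ 289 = -0.41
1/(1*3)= 0.33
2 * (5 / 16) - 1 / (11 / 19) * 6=-857 / 88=-9.74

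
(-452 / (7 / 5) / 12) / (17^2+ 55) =-565 / 7224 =-0.08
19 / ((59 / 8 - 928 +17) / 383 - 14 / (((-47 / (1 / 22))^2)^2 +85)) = -66546392463740936 / 8263430519494305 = -8.05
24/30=4/5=0.80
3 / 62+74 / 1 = 4591 / 62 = 74.05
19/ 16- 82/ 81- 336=-335.82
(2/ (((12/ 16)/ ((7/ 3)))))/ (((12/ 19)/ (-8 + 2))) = -532/ 9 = -59.11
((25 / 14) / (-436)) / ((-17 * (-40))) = -5 / 830144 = -0.00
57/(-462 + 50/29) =-1653/13348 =-0.12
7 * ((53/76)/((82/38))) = 371/164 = 2.26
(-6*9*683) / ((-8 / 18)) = 165969 / 2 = 82984.50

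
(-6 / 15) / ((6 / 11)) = -11 / 15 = -0.73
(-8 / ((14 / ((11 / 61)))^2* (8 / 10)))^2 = 366025 / 132975456964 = 0.00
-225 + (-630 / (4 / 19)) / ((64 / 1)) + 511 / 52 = -435853 / 1664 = -261.93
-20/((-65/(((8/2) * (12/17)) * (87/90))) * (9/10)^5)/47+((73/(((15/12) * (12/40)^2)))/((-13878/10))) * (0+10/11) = -684550852000/1733917729401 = -0.39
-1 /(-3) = 1 /3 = 0.33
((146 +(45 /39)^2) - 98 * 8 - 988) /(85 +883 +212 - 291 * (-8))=-274569 /592852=-0.46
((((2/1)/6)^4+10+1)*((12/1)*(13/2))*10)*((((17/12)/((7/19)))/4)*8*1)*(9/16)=4681885/126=37157.82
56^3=175616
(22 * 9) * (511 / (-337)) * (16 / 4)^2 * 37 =-59897376 / 337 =-177737.02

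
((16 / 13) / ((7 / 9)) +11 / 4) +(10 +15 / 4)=3291 / 182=18.08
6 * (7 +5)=72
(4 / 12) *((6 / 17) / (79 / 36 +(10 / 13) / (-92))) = 0.05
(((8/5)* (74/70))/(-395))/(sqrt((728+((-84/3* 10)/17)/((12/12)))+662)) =-0.00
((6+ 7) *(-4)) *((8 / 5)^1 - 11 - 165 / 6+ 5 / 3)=27482 / 15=1832.13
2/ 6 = 1/ 3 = 0.33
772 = 772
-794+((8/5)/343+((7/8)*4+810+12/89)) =5995349/305270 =19.64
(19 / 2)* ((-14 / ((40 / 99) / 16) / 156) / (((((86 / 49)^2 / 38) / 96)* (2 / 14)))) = -33637260888 / 120185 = -279879.03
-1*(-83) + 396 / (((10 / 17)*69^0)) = 3781 / 5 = 756.20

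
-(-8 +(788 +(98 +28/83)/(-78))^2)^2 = -42061317622287339372654529/109792025592561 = -383099932761.76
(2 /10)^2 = 0.04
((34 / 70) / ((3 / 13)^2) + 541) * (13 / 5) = 2252744 / 1575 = 1430.31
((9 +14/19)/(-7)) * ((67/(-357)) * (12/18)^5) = 396640/11537883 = 0.03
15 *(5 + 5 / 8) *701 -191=471647 / 8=58955.88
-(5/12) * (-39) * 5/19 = 325/76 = 4.28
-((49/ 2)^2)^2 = -5764801/ 16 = -360300.06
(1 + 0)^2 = 1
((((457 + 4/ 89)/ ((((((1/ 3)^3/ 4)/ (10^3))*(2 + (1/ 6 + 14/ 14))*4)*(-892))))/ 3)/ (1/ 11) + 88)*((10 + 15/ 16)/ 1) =-262821576325/ 1508372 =-174241.88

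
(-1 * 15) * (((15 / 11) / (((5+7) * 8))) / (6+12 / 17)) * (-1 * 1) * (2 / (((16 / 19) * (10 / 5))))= 425 / 11264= 0.04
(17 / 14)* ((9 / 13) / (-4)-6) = -5457 / 728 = -7.50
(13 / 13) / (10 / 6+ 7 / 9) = 9 / 22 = 0.41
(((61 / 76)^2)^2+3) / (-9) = -113932369 / 300259584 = -0.38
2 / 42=1 / 21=0.05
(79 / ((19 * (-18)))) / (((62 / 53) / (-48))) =16748 / 1767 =9.48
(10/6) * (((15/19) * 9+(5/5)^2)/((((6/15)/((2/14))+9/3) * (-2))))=-1925/1653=-1.16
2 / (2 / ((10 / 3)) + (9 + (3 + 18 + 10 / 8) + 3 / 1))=40 / 697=0.06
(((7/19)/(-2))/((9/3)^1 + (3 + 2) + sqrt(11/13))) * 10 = -3640/15599 + 35 * sqrt(143)/15599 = -0.21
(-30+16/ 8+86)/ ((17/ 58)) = 3364/ 17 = 197.88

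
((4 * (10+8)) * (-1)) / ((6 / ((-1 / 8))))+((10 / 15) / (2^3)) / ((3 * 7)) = 379 / 252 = 1.50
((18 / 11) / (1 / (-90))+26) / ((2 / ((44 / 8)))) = -667 / 2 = -333.50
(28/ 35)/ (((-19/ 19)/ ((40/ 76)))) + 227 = 4305/ 19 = 226.58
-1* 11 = -11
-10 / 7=-1.43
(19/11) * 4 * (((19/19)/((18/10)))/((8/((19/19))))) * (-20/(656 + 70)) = -475/35937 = -0.01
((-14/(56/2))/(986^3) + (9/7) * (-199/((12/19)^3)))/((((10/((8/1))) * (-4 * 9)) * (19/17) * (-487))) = -163551539738821/3944447509746240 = -0.04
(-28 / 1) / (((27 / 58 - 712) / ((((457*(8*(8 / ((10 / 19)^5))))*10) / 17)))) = 16763.99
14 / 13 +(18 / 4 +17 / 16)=1381 / 208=6.64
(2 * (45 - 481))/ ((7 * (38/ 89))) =-38804/ 133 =-291.76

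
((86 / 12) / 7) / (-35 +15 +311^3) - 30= -37901065817 / 1263368862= -30.00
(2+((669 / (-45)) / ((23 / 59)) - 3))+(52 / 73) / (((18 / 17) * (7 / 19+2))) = -26419288 / 679995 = -38.85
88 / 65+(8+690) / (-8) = -22333 / 260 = -85.90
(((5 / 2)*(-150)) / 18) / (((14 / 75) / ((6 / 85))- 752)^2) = -84375 / 2274211682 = -0.00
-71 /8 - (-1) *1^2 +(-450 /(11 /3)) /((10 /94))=-102213 /88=-1161.51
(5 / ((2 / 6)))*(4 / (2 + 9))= 60 / 11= 5.45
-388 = -388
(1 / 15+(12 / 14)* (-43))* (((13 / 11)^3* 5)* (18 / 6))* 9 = -76383099 / 9317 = -8198.25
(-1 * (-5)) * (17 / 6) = 85 / 6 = 14.17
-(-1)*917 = 917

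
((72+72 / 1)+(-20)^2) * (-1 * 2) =-1088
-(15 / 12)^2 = -25 / 16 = -1.56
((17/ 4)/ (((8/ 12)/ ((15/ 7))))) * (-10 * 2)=-3825/ 14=-273.21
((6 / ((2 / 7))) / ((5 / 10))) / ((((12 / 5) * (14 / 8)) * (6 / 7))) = 35 / 3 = 11.67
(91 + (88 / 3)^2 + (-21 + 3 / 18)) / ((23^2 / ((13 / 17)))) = 217763 / 161874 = 1.35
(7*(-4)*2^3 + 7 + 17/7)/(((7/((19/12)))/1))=-14269/294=-48.53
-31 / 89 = -0.35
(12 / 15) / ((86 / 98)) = 196 / 215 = 0.91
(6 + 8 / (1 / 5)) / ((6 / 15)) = 115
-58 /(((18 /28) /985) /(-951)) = 253542940 /3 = 84514313.33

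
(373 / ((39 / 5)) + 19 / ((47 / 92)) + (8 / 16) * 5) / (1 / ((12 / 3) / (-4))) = -320819 / 3666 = -87.51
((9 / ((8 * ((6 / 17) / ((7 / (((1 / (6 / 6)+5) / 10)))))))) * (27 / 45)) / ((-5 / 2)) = -357 / 40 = -8.92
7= 7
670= 670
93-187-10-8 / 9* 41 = -140.44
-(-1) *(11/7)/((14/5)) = 55/98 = 0.56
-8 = -8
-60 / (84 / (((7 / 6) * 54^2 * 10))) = -24300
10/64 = 5/32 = 0.16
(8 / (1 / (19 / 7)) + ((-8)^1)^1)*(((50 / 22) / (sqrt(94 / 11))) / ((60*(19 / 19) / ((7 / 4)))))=5*sqrt(1034) / 517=0.31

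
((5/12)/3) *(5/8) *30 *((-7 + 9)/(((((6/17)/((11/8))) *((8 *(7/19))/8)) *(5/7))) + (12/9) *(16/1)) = 152825/1152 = 132.66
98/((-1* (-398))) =0.25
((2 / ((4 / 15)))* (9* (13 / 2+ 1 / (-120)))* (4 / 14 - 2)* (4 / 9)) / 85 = -2337 / 595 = -3.93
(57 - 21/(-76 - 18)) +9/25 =135321/2350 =57.58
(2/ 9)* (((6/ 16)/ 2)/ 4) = 0.01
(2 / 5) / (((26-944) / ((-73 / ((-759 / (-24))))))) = 584 / 580635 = 0.00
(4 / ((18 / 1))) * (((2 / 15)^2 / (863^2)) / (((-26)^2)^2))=1 / 86148957006450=0.00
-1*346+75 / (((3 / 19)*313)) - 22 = -114709 / 313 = -366.48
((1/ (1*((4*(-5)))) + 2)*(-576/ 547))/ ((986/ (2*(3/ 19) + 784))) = -41844816/ 25618745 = -1.63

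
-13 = -13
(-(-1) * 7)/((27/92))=644/27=23.85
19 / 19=1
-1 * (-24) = 24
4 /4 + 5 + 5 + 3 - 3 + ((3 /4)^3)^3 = 2903267 /262144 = 11.08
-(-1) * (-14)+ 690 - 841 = -165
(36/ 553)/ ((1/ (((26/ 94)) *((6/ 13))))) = 216/ 25991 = 0.01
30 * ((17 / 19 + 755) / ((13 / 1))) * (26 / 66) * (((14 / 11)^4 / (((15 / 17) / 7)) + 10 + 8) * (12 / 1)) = 979439454304 / 3059969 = 320081.50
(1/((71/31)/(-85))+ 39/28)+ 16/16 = -69023/1988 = -34.72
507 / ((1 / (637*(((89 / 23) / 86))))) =28743351 / 1978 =14531.52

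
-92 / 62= -46 / 31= -1.48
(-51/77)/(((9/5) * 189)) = -85/43659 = -0.00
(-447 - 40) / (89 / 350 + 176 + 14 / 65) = -2.76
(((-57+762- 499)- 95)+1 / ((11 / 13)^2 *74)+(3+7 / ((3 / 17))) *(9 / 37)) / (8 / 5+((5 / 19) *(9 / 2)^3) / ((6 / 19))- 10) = 43479640 / 24189231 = 1.80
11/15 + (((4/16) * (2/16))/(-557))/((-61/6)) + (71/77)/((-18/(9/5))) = 402562961/627894960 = 0.64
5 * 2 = 10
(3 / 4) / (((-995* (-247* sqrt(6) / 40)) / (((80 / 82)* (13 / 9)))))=40* sqrt(6) / 1395189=0.00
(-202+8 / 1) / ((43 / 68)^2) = -897056 / 1849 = -485.16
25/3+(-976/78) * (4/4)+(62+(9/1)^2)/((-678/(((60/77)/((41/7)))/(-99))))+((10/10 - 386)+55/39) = -2312138657/5962671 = -387.77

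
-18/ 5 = -3.60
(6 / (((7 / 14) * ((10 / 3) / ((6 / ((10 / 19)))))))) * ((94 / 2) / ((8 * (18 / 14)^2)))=43757 / 300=145.86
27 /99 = 3 /11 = 0.27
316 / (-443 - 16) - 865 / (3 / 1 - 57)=4691 / 306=15.33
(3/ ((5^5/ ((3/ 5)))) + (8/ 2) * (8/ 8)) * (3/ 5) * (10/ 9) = 125018/ 46875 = 2.67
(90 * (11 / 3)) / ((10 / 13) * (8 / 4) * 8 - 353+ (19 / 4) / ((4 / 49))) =-22880 / 19587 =-1.17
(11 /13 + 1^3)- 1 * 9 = -7.15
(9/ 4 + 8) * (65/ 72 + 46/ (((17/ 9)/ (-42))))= -51284071/ 4896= -10474.69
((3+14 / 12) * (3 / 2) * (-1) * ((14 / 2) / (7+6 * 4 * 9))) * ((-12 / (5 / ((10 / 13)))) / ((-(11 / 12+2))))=-360 / 2899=-0.12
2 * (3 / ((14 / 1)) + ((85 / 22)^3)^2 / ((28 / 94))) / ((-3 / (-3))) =17726367374087 / 793659328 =22334.98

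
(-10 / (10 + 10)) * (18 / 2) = -9 / 2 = -4.50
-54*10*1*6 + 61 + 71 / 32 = -101657 / 32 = -3176.78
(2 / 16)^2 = 1 / 64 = 0.02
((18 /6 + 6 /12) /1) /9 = 7 /18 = 0.39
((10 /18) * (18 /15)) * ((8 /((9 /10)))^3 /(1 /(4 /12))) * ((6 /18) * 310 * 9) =317440000 /2187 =145148.61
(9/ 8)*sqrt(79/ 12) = 3*sqrt(237)/ 16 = 2.89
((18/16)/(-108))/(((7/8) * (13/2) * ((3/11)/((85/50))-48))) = 187/4884516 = 0.00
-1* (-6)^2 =-36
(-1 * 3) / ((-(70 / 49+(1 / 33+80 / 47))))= 32571 / 34319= 0.95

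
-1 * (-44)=44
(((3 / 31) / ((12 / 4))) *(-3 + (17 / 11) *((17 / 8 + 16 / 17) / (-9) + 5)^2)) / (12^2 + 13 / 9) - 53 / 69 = -3644623733 / 4787116224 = -0.76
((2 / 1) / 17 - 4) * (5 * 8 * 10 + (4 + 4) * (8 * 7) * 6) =-203808 / 17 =-11988.71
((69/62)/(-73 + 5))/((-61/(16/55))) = 138/1768085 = 0.00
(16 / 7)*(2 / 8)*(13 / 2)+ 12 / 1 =110 / 7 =15.71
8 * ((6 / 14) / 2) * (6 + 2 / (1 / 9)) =288 / 7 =41.14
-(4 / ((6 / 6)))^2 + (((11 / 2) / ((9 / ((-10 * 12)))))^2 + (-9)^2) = 48985 / 9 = 5442.78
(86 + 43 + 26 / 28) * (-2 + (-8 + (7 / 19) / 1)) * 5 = -1664385 / 266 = -6257.09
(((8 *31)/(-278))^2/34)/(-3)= -7688/985371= -0.01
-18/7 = -2.57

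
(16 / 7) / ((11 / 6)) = 96 / 77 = 1.25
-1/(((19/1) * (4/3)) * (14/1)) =-3/1064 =-0.00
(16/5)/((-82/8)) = -0.31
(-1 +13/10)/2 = 3/20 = 0.15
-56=-56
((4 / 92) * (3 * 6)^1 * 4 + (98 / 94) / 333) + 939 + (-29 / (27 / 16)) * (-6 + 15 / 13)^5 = 6265334879265326 / 133655455089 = 46876.76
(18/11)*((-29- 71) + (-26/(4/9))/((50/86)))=-90279/275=-328.29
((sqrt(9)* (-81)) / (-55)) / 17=243 / 935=0.26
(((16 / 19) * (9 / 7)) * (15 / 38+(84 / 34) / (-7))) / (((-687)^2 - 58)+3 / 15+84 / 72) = 58320 / 608186500789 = 0.00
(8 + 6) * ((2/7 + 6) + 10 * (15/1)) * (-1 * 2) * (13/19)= -56888/19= -2994.11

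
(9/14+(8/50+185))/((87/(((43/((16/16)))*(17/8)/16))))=15845887/1299200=12.20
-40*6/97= -240/97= -2.47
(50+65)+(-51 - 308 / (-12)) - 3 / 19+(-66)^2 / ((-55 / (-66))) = 1515262 / 285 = 5316.71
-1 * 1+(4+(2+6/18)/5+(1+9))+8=322/15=21.47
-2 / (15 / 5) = -2 / 3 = -0.67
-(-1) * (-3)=-3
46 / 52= 23 / 26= 0.88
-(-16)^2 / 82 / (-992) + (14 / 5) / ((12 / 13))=115781 / 38130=3.04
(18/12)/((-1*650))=-3/1300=-0.00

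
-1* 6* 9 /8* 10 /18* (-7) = 26.25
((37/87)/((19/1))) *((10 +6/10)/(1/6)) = 3922/2755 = 1.42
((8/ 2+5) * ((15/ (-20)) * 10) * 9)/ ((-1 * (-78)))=-405/ 52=-7.79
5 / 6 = 0.83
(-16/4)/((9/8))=-32/9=-3.56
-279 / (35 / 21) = -837 / 5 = -167.40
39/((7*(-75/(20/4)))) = -13/35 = -0.37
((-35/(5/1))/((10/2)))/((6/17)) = -119/30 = -3.97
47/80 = 0.59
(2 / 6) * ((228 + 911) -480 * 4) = -781 / 3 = -260.33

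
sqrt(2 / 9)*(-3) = -sqrt(2) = -1.41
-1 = -1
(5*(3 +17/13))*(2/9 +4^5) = 2581040/117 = 22060.17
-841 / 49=-17.16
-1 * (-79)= 79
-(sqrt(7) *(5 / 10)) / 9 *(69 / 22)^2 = -529 *sqrt(7) / 968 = -1.45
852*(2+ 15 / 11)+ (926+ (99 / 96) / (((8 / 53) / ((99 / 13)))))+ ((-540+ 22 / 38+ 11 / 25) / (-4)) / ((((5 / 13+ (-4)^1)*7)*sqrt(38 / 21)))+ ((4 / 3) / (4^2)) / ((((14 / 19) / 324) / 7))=150105493 / 36608-416026*sqrt(798) / 2969225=4096.39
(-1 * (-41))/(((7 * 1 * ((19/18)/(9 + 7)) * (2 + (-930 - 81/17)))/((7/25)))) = -200736/7532075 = -0.03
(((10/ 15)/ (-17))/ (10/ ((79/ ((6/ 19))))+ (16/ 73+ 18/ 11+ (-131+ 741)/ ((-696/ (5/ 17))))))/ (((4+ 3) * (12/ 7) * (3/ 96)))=-2237042368/ 35034061935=-0.06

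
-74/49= -1.51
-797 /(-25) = 31.88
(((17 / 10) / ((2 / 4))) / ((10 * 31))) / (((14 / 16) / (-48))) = -3264 / 5425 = -0.60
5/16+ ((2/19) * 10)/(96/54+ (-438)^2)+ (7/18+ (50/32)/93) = 13146955861/18305540424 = 0.72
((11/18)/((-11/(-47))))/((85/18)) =47/85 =0.55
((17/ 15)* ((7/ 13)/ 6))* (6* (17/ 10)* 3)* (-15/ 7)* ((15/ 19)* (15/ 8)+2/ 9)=-673081/ 59280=-11.35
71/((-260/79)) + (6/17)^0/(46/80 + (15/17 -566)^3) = -198933902440671289/9221396794667460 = -21.57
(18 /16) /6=3 /16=0.19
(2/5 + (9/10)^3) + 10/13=24677/13000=1.90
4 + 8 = 12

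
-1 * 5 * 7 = -35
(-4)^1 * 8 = -32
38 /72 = 0.53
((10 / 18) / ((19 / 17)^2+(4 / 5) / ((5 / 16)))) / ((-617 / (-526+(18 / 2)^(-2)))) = 1539105625 / 12378753153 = 0.12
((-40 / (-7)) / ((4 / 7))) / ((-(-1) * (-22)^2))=5 / 242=0.02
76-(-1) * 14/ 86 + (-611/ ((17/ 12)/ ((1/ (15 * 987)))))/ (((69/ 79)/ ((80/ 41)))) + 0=76.10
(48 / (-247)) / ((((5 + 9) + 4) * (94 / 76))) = -16 / 1833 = -0.01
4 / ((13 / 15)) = 60 / 13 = 4.62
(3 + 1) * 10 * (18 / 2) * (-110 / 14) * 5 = -99000 / 7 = -14142.86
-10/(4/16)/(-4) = 10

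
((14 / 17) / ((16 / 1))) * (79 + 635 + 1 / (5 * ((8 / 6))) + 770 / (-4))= 73031 / 2720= 26.85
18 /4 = 9 /2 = 4.50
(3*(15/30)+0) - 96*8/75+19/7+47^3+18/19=690389179/6650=103817.92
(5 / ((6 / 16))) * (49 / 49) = 40 / 3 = 13.33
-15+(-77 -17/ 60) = -5537/ 60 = -92.28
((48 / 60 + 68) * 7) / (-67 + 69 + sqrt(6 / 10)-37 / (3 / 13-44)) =1109138044 / 6067261-389808244 * sqrt(15) / 30336305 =133.04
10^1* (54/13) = 540/13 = 41.54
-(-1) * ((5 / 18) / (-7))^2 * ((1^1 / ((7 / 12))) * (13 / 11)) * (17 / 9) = 5525 / 916839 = 0.01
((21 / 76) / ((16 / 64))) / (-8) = -21 / 152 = -0.14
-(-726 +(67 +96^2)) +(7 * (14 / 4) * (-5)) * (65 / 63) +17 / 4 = -312449 / 36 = -8679.14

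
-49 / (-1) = 49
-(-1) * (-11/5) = -2.20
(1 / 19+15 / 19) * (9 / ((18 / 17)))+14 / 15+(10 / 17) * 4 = 50602 / 4845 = 10.44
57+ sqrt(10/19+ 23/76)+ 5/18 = 3 *sqrt(133)/38+ 1031/18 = 58.19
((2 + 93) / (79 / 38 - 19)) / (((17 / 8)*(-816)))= 1805 / 557481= 0.00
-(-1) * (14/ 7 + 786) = 788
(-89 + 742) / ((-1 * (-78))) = 653 / 78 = 8.37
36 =36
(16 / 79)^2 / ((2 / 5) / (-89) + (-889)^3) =-113920 / 1951279475590887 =-0.00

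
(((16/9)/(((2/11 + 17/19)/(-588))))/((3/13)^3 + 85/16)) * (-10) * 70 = 645105004544/5053779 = 127648.04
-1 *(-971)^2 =-942841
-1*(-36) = 36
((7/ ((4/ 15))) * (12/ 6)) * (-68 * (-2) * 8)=57120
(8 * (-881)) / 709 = -7048 / 709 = -9.94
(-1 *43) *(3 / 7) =-129 / 7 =-18.43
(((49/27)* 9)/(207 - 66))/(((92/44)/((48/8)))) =1078/3243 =0.33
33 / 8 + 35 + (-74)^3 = -3241479 / 8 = -405184.88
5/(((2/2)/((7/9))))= 3.89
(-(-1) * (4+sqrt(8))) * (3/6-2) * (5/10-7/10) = 3 * sqrt(2)/5+6/5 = 2.05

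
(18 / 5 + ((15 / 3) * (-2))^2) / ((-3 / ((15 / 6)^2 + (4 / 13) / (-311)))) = -26174281 / 121290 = -215.80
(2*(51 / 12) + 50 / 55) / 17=207 / 374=0.55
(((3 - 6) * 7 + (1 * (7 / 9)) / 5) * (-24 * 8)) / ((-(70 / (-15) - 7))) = 8576 / 25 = 343.04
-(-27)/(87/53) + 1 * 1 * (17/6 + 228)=43027/174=247.28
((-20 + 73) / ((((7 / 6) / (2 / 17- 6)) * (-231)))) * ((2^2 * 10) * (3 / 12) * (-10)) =-1060000 / 9163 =-115.68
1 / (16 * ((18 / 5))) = 5 / 288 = 0.02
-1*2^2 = -4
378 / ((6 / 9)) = 567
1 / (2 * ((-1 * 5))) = -1 / 10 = -0.10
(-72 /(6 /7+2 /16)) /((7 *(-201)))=192 /3685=0.05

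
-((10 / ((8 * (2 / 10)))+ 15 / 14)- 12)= 131 / 28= 4.68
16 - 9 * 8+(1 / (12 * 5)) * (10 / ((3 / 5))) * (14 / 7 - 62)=-218 / 3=-72.67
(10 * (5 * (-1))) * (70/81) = -3500/81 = -43.21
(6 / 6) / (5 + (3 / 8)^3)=512 / 2587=0.20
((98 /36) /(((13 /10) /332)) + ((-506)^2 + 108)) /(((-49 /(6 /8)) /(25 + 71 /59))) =-1659199666 /16107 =-103011.09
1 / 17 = 0.06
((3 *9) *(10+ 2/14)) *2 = 3834/7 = 547.71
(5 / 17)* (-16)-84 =-1508 / 17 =-88.71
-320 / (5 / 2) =-128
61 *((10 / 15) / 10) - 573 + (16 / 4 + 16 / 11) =-92974 / 165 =-563.48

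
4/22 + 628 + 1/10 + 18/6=69441/110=631.28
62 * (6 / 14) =26.57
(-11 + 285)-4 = 270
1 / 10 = 0.10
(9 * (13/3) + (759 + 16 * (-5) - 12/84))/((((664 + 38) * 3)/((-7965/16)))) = -494125/2912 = -169.69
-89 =-89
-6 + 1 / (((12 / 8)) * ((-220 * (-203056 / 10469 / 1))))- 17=-1541184571 / 67008480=-23.00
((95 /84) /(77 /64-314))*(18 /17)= -0.00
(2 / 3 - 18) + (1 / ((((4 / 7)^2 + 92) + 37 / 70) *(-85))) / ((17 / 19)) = -683764558 / 39447633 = -17.33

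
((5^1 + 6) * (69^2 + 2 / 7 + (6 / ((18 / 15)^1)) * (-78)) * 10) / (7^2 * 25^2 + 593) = 15.40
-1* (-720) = 720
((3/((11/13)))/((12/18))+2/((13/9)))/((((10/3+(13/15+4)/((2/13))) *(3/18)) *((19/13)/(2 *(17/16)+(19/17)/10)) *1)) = 26241813/14908388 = 1.76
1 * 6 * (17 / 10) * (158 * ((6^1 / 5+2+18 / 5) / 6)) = 45662 / 25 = 1826.48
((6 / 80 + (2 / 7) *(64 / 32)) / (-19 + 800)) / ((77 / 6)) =543 / 8419180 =0.00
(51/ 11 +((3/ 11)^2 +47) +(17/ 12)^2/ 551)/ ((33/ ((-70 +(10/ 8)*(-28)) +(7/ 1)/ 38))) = -1977521171591/ 12039182496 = -164.26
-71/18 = -3.94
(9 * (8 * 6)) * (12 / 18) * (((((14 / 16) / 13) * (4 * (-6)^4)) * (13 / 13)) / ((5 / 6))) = 7838208 / 65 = 120587.82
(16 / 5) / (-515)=-16 / 2575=-0.01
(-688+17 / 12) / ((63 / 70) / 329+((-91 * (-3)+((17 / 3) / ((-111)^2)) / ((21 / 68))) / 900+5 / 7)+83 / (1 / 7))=-4508687414385 / 3822038386027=-1.18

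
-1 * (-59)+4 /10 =59.40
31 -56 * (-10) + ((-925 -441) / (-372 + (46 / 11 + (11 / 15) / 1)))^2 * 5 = 2422148083251 / 3668603761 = 660.24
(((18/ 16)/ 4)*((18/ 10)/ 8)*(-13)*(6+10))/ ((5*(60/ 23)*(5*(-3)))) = 2691/ 40000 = 0.07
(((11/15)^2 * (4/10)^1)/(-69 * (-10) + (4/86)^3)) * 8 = 6996616/2805332625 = 0.00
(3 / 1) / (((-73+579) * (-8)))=-3 / 4048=-0.00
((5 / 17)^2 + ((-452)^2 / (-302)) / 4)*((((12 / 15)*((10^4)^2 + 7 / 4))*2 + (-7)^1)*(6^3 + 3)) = -1292399032474524507 / 218195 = -5923137709271.64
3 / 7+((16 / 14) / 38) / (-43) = 2447 / 5719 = 0.43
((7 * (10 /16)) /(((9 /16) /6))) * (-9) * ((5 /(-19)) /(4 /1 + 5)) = 700 /57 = 12.28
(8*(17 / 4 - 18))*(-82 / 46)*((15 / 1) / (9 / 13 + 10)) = 879450 / 3197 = 275.09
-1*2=-2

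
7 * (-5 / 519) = -35 / 519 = -0.07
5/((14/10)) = 3.57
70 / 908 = 35 / 454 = 0.08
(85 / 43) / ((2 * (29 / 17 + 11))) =1445 / 18576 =0.08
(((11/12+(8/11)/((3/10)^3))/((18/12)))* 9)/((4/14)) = 231623/396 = 584.91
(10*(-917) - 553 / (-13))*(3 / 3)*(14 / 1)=-1661198 / 13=-127784.46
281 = 281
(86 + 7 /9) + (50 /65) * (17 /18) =87.50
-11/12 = -0.92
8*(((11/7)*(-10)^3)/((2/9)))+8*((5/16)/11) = -8711965/154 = -56571.20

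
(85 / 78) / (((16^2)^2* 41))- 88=-18443403179 / 209584128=-88.00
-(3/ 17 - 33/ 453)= -266/ 2567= -0.10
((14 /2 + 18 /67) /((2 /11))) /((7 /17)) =97.09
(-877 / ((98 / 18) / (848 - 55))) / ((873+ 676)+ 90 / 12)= -12518298 / 152537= -82.07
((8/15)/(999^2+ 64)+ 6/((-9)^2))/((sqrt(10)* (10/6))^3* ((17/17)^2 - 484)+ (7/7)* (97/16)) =-20568271897600* sqrt(10)/62090022419607431769 - 46470241632/517416853496728598075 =-0.00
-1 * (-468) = 468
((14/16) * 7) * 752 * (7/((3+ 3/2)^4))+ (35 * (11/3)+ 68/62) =42316951/203391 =208.06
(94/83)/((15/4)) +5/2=6977/2490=2.80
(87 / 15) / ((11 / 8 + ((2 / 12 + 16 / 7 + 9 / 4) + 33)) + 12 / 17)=82824 / 568105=0.15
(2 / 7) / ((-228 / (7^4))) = -343 / 114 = -3.01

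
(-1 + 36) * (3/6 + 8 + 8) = 1155/2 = 577.50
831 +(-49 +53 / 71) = 55575 / 71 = 782.75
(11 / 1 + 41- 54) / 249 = -2 / 249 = -0.01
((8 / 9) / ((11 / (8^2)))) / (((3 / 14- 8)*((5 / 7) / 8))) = -401408 / 53955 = -7.44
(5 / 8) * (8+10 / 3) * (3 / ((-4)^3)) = -0.33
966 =966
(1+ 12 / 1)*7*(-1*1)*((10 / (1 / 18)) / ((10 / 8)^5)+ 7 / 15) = -5409.87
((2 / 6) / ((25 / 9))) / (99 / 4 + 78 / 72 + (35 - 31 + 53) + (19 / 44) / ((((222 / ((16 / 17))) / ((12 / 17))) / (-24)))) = 2117214 / 1460918575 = 0.00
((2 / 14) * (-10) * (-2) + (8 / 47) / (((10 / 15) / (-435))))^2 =1267360000 / 108241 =11708.69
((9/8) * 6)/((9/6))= 9/2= 4.50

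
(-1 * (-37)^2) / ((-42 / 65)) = 88985 / 42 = 2118.69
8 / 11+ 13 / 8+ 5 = 647 / 88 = 7.35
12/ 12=1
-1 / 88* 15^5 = -759375 / 88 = -8629.26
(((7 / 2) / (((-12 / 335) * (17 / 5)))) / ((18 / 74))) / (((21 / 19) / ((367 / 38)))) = -22744825 / 22032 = -1032.35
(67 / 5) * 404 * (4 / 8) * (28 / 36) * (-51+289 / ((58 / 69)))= 89385303 / 145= 616450.37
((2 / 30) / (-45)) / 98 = -1 / 66150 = -0.00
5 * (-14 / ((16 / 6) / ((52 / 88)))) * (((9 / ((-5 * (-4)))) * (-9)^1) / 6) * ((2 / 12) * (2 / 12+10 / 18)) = 3549 / 2816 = 1.26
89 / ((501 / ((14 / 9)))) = 0.28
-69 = -69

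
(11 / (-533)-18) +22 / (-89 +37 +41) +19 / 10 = -96583 / 5330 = -18.12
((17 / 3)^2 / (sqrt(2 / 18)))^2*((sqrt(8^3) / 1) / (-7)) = -1336336*sqrt(2) / 63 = -29997.85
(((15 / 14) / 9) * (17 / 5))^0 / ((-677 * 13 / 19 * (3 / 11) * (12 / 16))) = -0.01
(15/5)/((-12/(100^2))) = -2500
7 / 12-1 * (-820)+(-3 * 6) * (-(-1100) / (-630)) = 71569 / 84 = 852.01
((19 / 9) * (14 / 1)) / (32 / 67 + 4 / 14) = 62377 / 1611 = 38.72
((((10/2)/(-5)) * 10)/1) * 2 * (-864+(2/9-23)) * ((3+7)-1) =159620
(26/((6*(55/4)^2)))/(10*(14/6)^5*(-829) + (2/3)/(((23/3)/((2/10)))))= -96876/2423471635805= -0.00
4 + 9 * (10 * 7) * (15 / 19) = 9526 / 19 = 501.37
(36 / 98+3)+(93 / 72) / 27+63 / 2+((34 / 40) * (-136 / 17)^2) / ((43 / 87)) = 989734133 / 6826680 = 144.98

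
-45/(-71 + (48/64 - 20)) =180/361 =0.50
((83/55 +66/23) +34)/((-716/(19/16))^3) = -0.00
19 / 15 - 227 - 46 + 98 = -2606 / 15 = -173.73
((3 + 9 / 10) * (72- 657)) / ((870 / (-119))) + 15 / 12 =45431 / 145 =313.32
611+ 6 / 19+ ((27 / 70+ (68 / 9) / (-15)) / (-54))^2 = 120984670358851 / 197908628400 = 611.32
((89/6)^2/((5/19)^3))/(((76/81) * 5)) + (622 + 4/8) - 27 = 31690329/10000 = 3169.03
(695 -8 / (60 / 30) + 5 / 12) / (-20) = -8297 / 240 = -34.57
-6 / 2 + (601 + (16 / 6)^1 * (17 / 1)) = 1930 / 3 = 643.33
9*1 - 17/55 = 478/55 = 8.69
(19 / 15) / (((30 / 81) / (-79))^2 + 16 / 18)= 28814697 / 20221340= 1.42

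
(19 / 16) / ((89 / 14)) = 133 / 712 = 0.19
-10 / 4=-5 / 2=-2.50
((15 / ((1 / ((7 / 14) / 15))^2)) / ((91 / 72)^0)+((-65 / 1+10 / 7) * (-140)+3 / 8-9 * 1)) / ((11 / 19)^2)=35015917 / 1320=26527.21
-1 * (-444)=444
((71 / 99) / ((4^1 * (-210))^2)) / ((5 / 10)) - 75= -2619539929 / 34927200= -75.00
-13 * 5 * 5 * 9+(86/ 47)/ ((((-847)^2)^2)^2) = -36415896915530284112999513389/ 12449879287360780893333167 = -2925.00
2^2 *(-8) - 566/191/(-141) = -861226/26931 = -31.98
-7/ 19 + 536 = 10177/ 19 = 535.63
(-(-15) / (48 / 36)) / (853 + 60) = 45 / 3652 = 0.01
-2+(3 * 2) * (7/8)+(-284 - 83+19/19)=-1451/4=-362.75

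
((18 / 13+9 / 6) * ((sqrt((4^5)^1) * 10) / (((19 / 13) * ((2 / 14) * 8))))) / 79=10500 / 1501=7.00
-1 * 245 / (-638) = 245 / 638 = 0.38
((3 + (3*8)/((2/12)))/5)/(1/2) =294/5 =58.80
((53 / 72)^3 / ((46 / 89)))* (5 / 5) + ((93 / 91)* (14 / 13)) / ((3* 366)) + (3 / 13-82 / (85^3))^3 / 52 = 5355345430128046077595836609013 / 6928335287897542853958000000000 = 0.77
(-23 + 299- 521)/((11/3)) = -66.82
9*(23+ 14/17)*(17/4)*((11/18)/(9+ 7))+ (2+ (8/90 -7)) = 172187/5760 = 29.89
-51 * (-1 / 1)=51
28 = 28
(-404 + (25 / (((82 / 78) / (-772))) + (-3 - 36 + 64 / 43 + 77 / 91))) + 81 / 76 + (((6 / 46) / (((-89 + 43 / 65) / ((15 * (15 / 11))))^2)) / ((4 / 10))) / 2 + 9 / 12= -37090363071713172605 / 1973166896045488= -18797.38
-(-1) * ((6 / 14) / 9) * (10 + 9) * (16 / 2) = 152 / 21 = 7.24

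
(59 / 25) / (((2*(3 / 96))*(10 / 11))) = 5192 / 125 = 41.54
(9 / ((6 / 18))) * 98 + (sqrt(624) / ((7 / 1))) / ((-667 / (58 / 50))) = 2646- 4 * sqrt(39) / 4025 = 2645.99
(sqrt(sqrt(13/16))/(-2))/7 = -13^(1/4)/28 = -0.07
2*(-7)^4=4802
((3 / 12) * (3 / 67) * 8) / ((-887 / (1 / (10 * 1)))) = -3 / 297145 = -0.00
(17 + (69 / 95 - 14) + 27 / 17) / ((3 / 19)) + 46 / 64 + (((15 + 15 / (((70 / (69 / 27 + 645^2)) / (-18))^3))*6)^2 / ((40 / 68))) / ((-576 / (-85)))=15229544894510027330037748738470292783785111 / 5000082500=3045858722233088620045319000000000.00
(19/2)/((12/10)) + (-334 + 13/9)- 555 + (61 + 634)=-6647/36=-184.64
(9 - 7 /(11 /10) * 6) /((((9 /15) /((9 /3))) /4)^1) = -6420 /11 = -583.64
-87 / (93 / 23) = -667 / 31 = -21.52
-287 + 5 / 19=-5448 / 19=-286.74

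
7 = 7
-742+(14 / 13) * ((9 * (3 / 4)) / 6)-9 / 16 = -154201 / 208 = -741.35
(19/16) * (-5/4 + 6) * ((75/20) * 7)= 37905/256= 148.07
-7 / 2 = -3.50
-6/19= -0.32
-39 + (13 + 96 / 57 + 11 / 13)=-5797 / 247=-23.47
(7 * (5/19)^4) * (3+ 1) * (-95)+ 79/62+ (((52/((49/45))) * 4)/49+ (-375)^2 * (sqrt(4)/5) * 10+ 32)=562524.42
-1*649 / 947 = -649 / 947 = -0.69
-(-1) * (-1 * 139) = -139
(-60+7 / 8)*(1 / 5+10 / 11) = -2623 / 40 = -65.58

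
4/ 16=0.25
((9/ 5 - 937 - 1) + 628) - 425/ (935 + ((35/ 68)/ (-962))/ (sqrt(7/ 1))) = -230937183014236637/ 748206000576285 - 5560360* sqrt(7)/ 149641200115257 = -308.65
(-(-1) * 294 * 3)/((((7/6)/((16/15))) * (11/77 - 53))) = -14112/925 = -15.26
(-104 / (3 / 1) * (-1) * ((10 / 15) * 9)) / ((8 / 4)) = 104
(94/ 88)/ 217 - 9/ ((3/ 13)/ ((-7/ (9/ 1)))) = 869009/ 28644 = 30.34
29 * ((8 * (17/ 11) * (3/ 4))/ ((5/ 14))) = 752.95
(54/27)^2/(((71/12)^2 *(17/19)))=10944/85697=0.13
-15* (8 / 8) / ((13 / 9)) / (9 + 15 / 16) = -720 / 689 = -1.04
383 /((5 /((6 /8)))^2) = 3447 /400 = 8.62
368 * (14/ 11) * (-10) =-51520/ 11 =-4683.64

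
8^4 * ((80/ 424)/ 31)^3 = 4096000/ 4435194707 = 0.00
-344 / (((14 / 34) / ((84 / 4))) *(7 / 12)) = -210528 / 7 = -30075.43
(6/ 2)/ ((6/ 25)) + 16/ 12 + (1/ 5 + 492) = 15181/ 30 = 506.03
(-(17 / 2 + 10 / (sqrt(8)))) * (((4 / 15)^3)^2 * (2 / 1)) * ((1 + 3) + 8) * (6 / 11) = -557056 / 13921875- 32768 * sqrt(2) / 2784375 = -0.06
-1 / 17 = -0.06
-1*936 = -936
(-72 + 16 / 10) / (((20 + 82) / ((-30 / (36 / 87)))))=2552 / 51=50.04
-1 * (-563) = 563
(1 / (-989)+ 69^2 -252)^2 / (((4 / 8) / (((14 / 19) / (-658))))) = -39772496720000 / 873462053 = -45534.32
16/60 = 4/15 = 0.27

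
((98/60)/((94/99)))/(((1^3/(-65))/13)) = -273273/188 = -1453.58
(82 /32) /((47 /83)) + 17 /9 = 43411 /6768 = 6.41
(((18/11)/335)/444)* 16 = 24/136345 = 0.00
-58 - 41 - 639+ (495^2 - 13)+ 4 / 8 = 488549 / 2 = 244274.50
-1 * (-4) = 4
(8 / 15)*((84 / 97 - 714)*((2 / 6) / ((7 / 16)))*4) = -562176 / 485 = -1159.13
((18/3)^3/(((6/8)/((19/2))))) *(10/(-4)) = -6840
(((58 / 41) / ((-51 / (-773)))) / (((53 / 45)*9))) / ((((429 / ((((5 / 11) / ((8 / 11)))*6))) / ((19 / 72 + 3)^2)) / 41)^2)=350382825629453125 / 11883328240582656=29.49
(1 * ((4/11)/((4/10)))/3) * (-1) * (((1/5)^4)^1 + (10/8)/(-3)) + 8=18283/2250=8.13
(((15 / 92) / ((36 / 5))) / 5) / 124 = 5 / 136896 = 0.00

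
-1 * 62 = -62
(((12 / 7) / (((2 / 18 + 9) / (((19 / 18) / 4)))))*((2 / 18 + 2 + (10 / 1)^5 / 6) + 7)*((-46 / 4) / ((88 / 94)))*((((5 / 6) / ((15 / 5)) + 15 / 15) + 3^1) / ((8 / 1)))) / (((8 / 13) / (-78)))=260474139731 / 377856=689347.63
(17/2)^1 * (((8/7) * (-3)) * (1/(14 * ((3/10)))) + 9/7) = 391/98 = 3.99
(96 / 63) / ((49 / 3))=32 / 343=0.09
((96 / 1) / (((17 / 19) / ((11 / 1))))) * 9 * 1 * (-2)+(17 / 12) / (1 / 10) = -2165467 / 102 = -21230.07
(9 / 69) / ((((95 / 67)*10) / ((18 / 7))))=0.02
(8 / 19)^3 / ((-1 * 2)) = -256 / 6859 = -0.04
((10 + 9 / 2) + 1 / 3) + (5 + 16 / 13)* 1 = 1643 / 78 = 21.06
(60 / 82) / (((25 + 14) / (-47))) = -0.88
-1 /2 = -0.50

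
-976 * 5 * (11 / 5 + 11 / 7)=-128832 / 7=-18404.57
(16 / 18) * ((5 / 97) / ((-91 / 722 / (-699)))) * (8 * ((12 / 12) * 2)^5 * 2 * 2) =6890536960 / 26481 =260206.83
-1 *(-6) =6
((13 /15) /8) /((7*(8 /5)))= 13 /1344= 0.01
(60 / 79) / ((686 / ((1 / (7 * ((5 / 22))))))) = 132 / 189679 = 0.00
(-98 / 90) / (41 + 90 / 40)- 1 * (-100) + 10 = 856154 / 7785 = 109.97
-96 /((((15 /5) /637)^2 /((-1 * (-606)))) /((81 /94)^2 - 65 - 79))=375748700925.94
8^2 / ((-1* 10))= -32 / 5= -6.40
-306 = -306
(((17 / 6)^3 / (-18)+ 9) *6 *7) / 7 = 30079 / 648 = 46.42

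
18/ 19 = 0.95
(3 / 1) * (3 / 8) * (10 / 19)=45 / 76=0.59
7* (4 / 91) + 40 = 524 / 13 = 40.31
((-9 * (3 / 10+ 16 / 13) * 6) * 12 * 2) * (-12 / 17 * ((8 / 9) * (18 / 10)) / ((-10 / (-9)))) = 55707264 / 27625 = 2016.55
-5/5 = -1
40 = 40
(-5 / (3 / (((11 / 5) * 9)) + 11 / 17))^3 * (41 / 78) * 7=-301620738375 / 333971456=-903.13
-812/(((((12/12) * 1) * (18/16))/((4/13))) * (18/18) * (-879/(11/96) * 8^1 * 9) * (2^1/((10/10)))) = 2233/11107044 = 0.00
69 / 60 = 23 / 20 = 1.15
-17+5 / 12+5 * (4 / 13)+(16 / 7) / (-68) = -279917 / 18564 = -15.08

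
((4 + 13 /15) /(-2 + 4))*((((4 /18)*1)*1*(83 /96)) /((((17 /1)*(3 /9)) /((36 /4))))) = 6059 /8160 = 0.74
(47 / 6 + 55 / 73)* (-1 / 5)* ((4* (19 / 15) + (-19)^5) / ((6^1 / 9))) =139688839249 / 21900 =6378485.81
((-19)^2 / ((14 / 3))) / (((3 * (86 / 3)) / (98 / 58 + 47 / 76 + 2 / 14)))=2.20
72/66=12/11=1.09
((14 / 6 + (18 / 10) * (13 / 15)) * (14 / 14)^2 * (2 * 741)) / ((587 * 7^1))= 144248 / 102725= 1.40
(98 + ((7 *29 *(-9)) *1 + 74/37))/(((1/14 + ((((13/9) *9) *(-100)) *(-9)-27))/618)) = -14942004/163423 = -91.43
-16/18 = -8/9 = -0.89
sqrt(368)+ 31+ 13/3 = 4 * sqrt(23)+ 106/3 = 54.52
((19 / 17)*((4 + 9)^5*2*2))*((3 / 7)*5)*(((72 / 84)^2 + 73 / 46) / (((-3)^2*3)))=369165491110 / 1207017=305849.45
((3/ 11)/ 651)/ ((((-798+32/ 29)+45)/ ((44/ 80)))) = -29/ 94633700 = -0.00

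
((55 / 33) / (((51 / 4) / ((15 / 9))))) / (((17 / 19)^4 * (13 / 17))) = 13032100 / 29315871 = 0.44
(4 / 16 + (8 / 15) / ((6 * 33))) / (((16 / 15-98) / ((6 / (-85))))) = 1501 / 8156940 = 0.00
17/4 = 4.25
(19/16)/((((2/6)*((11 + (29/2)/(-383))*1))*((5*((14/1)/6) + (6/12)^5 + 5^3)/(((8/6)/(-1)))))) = -116432/36731277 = -0.00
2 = 2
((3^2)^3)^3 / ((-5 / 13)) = -5036466357 / 5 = -1007293271.40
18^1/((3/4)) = 24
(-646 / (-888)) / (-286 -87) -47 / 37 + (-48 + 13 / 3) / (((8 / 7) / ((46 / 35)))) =-10658972 / 207015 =-51.49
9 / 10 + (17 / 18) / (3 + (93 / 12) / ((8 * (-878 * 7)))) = 758893 / 624690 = 1.21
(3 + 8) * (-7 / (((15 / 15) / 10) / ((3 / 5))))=-462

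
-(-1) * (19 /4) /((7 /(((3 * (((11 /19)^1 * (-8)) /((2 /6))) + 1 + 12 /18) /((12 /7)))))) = -2281 /144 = -15.84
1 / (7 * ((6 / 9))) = 3 / 14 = 0.21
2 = 2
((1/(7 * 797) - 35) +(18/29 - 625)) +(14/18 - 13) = -977931491/1456119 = -671.60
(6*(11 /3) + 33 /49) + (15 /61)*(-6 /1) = 63361 /2989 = 21.20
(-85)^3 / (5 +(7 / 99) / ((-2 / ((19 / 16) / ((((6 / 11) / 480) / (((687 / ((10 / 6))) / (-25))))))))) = -30706250 / 30707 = -999.98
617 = 617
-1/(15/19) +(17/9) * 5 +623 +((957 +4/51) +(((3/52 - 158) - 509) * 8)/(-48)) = 135205319/79560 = 1699.41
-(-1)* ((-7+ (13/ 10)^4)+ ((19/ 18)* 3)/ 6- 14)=-17.62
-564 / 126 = -94 / 21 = -4.48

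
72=72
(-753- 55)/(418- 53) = -808/365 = -2.21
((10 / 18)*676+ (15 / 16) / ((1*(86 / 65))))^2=21712384719025 / 153363456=141574.70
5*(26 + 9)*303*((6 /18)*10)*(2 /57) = 353500 /57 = 6201.75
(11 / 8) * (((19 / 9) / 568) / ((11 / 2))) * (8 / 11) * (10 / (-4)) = -95 / 56232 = -0.00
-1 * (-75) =75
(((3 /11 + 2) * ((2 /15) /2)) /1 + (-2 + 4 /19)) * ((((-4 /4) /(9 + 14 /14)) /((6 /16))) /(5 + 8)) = 0.03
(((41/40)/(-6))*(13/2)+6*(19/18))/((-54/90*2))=-2507/576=-4.35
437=437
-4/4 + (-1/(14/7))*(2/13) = -14/13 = -1.08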